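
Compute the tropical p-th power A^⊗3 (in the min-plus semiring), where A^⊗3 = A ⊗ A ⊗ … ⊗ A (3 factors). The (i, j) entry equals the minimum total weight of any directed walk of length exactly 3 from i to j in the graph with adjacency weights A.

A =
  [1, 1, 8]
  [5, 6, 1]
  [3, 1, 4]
A^⊗3 =
  [3, 3, 3]
  [5, 5, 3]
  [5, 3, 5]

Each entry (A^⊗3)_ij equals the minimum over all length-3 walks i = v_0 → v_1 → … → v_3 = j of Σ_t A[v_t][v_{t+1}]. For example, for (i, j) = (0, 2) we minimise over 9 possible intermediate vertex sequences; the minimum is 3, attained along the walk 0 → 0 → 1 → 2.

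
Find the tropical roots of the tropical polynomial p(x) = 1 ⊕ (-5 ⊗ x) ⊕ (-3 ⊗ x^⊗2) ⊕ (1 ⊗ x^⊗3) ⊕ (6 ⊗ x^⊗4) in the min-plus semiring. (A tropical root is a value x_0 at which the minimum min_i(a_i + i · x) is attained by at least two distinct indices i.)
Roots: {-5, -4, -2, 6}

Each tropical root is a break point of the lower envelope of the lines y = a_i + i · x (there are 5 lines, with slopes 0, 1, ..., 4). Only the lines that attain the minimum somewhere contribute to roots; other lines are dominated. Here the surviving (envelope) indices are i = 4, i = 3, i = 2, i = 1, i = 0.
Intersections between consecutive envelope lines give the roots: for adjacent envelope indices i < j the intersection is x = (a_i − a_j) / (j − i). Reading off the sorted break points: {-5, -4, -2, 6}.
Verification: at each break x_0, at least two indices attain the minimum of min_i(a_i + i · x_0).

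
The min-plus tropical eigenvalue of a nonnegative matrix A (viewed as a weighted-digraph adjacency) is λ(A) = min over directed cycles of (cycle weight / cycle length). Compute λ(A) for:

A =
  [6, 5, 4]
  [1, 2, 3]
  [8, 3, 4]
λ(A) = 2

Enumerate directed cycles and compute their means (weight / length). Sample:
  cycle 0 → 0: weight = 6, length = 1, mean = 6/1 ≈ 6.000
  cycle 1 → 1: weight = 2, length = 1, mean = 2/1 ≈ 2.000
  cycle 2 → 2: weight = 4, length = 1, mean = 4/1 ≈ 4.000
  cycle 0 → 1 → 0: weight = 6, length = 2, mean = 6/2 ≈ 3.000
  cycle 0 → 2 → 0: weight = 12, length = 2, mean = 12/2 ≈ 6.000
  cycle 1 → 0 → 1: weight = 6, length = 2, mean = 6/2 ≈ 3.000
Minimum mean = 2.000, attained e.g. along the cycle 1 → 1 with weight 2 and length 1. So λ(A) = 2/1 = 2.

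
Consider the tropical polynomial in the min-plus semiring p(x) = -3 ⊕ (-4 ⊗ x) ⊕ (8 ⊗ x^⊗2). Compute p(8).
p(8) = -3

A tropical monomial a ⊗ x^⊗i evaluates to a + i · x. Evaluating each term at x = 8:
  Term 0 contributes -3 + 0 · 8 = -3
  Term 1 contributes -4 + 1 · 8 = 4
  Term 2 contributes 8 + 2 · 8 = 24
p(8) = ⊕ of these = min[-3, 4, 24] = -3.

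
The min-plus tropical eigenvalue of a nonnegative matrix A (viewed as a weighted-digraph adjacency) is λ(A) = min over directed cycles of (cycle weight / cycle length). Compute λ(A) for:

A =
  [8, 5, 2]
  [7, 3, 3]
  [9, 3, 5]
λ(A) = 3

Enumerate directed cycles and compute their means (weight / length). Sample:
  cycle 0 → 0: weight = 8, length = 1, mean = 8/1 ≈ 8.000
  cycle 1 → 1: weight = 3, length = 1, mean = 3/1 ≈ 3.000
  cycle 2 → 2: weight = 5, length = 1, mean = 5/1 ≈ 5.000
  cycle 0 → 1 → 0: weight = 12, length = 2, mean = 12/2 ≈ 6.000
  cycle 0 → 2 → 0: weight = 11, length = 2, mean = 11/2 ≈ 5.500
  cycle 1 → 0 → 1: weight = 12, length = 2, mean = 12/2 ≈ 6.000
Minimum mean = 3.000, attained e.g. along the cycle 1 → 1 with weight 3 and length 1. So λ(A) = 3/1 = 3.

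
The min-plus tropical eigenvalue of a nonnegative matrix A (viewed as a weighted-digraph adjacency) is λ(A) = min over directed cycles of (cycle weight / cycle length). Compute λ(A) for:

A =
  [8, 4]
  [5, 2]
λ(A) = 2

Enumerate directed cycles and compute their means (weight / length). Sample:
  cycle 0 → 0: weight = 8, length = 1, mean = 8/1 ≈ 8.000
  cycle 1 → 1: weight = 2, length = 1, mean = 2/1 ≈ 2.000
  cycle 0 → 1 → 0: weight = 9, length = 2, mean = 9/2 ≈ 4.500
  cycle 1 → 0 → 1: weight = 9, length = 2, mean = 9/2 ≈ 4.500
Minimum mean = 2.000, attained e.g. along the cycle 1 → 1 with weight 2 and length 1. So λ(A) = 2/1 = 2.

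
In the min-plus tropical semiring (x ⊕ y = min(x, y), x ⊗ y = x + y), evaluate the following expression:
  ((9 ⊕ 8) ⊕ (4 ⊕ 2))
((9 ⊕ 8) ⊕ (4 ⊕ 2)) = 2

Expand innermost to outermost. Recall ⊕ takes the minimum of its arguments and ⊗ takes their sum. Working out the expression ((9 ⊕ 8) ⊕ (4 ⊕ 2)) gives 2.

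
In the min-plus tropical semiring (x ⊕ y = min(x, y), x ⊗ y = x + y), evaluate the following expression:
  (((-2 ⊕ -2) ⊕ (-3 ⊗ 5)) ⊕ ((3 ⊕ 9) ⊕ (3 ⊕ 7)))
(((-2 ⊕ -2) ⊕ (-3 ⊗ 5)) ⊕ ((3 ⊕ 9) ⊕ (3 ⊕ 7))) = -2

Expand innermost to outermost. Recall ⊕ takes the minimum of its arguments and ⊗ takes their sum. Working out the expression (((-2 ⊕ -2) ⊕ (-3 ⊗ 5)) ⊕ ((3 ⊕ 9) ⊕ (3 ⊕ 7))) gives -2.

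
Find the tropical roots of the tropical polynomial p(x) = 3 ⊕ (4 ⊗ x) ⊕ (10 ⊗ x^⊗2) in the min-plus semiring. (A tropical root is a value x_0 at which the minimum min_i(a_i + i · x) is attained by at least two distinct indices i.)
Roots: {-6, -1}

Each tropical root is a break point of the lower envelope of the lines y = a_i + i · x (there are 3 lines, with slopes 0, 1, ..., 2). Only the lines that attain the minimum somewhere contribute to roots; other lines are dominated. Here the surviving (envelope) indices are i = 2, i = 1, i = 0.
Intersections between consecutive envelope lines give the roots: for adjacent envelope indices i < j the intersection is x = (a_i − a_j) / (j − i). Reading off the sorted break points: {-6, -1}.
Verification: at each break x_0, at least two indices attain the minimum of min_i(a_i + i · x_0).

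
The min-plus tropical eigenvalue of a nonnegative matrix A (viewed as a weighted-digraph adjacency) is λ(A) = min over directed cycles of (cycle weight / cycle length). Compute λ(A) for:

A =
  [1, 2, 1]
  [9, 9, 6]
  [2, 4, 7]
λ(A) = 1

Enumerate directed cycles and compute their means (weight / length). Sample:
  cycle 0 → 0: weight = 1, length = 1, mean = 1/1 ≈ 1.000
  cycle 1 → 1: weight = 9, length = 1, mean = 9/1 ≈ 9.000
  cycle 2 → 2: weight = 7, length = 1, mean = 7/1 ≈ 7.000
  cycle 0 → 1 → 0: weight = 11, length = 2, mean = 11/2 ≈ 5.500
  cycle 0 → 2 → 0: weight = 3, length = 2, mean = 3/2 ≈ 1.500
  cycle 1 → 0 → 1: weight = 11, length = 2, mean = 11/2 ≈ 5.500
Minimum mean = 1.000, attained e.g. along the cycle 0 → 0 with weight 1 and length 1. So λ(A) = 1/1 = 1.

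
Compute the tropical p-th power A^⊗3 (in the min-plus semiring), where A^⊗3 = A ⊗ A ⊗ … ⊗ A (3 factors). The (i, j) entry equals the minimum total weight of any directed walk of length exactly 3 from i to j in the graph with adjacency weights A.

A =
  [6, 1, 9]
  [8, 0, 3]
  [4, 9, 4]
A^⊗3 =
  [8, 1, 4]
  [7, 0, 3]
  [12, 5, 8]

Each entry (A^⊗3)_ij equals the minimum over all length-3 walks i = v_0 → v_1 → … → v_3 = j of Σ_t A[v_t][v_{t+1}]. For example, for (i, j) = (0, 2) we minimise over 9 possible intermediate vertex sequences; the minimum is 4, attained along the walk 0 → 1 → 1 → 2.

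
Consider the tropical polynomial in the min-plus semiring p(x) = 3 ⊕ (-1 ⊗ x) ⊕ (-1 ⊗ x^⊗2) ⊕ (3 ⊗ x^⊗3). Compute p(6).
p(6) = 3

A tropical monomial a ⊗ x^⊗i evaluates to a + i · x. Evaluating each term at x = 6:
  Term 0 contributes 3 + 0 · 6 = 3
  Term 1 contributes -1 + 1 · 6 = 5
  Term 2 contributes -1 + 2 · 6 = 11
  Term 3 contributes 3 + 3 · 6 = 21
p(6) = ⊕ of these = min[3, 5, 11, 21] = 3.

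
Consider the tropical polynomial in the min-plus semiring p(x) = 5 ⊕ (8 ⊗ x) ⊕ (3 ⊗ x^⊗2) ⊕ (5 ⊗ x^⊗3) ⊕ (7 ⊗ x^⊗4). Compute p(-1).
p(-1) = 1

A tropical monomial a ⊗ x^⊗i evaluates to a + i · x. Evaluating each term at x = -1:
  Term 0 contributes 5 + 0 · -1 = 5
  Term 1 contributes 8 + 1 · -1 = 7
  Term 2 contributes 3 + 2 · -1 = 1
  Term 3 contributes 5 + 3 · -1 = 2
  Term 4 contributes 7 + 4 · -1 = 3
p(-1) = ⊕ of these = min[5, 7, 1, 2, 3] = 1.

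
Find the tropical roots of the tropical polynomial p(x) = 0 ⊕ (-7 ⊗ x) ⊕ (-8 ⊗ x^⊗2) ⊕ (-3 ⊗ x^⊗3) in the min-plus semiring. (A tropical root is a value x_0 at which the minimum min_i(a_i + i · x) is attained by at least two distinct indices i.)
Roots: {-5, 1, 7}

Each tropical root is a break point of the lower envelope of the lines y = a_i + i · x (there are 4 lines, with slopes 0, 1, ..., 3). Only the lines that attain the minimum somewhere contribute to roots; other lines are dominated. Here the surviving (envelope) indices are i = 3, i = 2, i = 1, i = 0.
Intersections between consecutive envelope lines give the roots: for adjacent envelope indices i < j the intersection is x = (a_i − a_j) / (j − i). Reading off the sorted break points: {-5, 1, 7}.
Verification: at each break x_0, at least two indices attain the minimum of min_i(a_i + i · x_0).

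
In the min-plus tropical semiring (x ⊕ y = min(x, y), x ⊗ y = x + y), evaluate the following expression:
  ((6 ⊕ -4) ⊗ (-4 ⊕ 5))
((6 ⊕ -4) ⊗ (-4 ⊕ 5)) = -8

Expand innermost to outermost. Recall ⊕ takes the minimum of its arguments and ⊗ takes their sum. Working out the expression ((6 ⊕ -4) ⊗ (-4 ⊕ 5)) gives -8.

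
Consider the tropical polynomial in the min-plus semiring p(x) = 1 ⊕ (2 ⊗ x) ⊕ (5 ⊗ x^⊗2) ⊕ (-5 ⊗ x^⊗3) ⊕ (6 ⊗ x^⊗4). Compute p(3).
p(3) = 1

A tropical monomial a ⊗ x^⊗i evaluates to a + i · x. Evaluating each term at x = 3:
  Term 0 contributes 1 + 0 · 3 = 1
  Term 1 contributes 2 + 1 · 3 = 5
  Term 2 contributes 5 + 2 · 3 = 11
  Term 3 contributes -5 + 3 · 3 = 4
  Term 4 contributes 6 + 4 · 3 = 18
p(3) = ⊕ of these = min[1, 5, 11, 4, 18] = 1.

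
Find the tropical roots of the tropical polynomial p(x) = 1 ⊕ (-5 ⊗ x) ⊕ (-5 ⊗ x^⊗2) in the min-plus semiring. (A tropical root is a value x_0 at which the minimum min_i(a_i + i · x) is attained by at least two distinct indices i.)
Roots: {0, 6}

Each tropical root is a break point of the lower envelope of the lines y = a_i + i · x (there are 3 lines, with slopes 0, 1, ..., 2). Only the lines that attain the minimum somewhere contribute to roots; other lines are dominated. Here the surviving (envelope) indices are i = 2, i = 1, i = 0.
Intersections between consecutive envelope lines give the roots: for adjacent envelope indices i < j the intersection is x = (a_i − a_j) / (j − i). Reading off the sorted break points: {0, 6}.
Verification: at each break x_0, at least two indices attain the minimum of min_i(a_i + i · x_0).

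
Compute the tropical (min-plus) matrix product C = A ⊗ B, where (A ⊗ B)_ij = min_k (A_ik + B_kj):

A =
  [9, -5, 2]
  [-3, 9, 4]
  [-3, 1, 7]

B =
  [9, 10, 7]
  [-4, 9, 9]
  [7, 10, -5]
A ⊗ B =
  [-9, 4, -3]
  [5, 7, -1]
  [-3, 7, 2]

Apply the min-plus product entry-by-entry:
  C[0][0] = min over k of (A[0][0] + B[0][0] = 9 + 9 = 18, A[0][1] + B[1][0] = -5 + -4 = -9, A[0][2] + B[2][0] = 2 + 7 = 9) = -9 (attained at k = 1)
  C[0][1] = min over k of (A[0][0] + B[0][1] = 9 + 10 = 19, A[0][1] + B[1][1] = -5 + 9 = 4, A[0][2] + B[2][1] = 2 + 10 = 12) = 4 (attained at k = 1)
  C[0][2] = min over k of (A[0][0] + B[0][2] = 9 + 7 = 16, A[0][1] + B[1][2] = -5 + 9 = 4, A[0][2] + B[2][2] = 2 + -5 = -3) = -3 (attained at k = 2)
  C[1][0] = min over k of (A[1][0] + B[0][0] = -3 + 9 = 6, A[1][1] + B[1][0] = 9 + -4 = 5, A[1][2] + B[2][0] = 4 + 7 = 11) = 5 (attained at k = 1)
  C[1][1] = min over k of (A[1][0] + B[0][1] = -3 + 10 = 7, A[1][1] + B[1][1] = 9 + 9 = 18, A[1][2] + B[2][1] = 4 + 10 = 14) = 7 (attained at k = 0)
  C[1][2] = min over k of (A[1][0] + B[0][2] = -3 + 7 = 4, A[1][1] + B[1][2] = 9 + 9 = 18, A[1][2] + B[2][2] = 4 + -5 = -1) = -1 (attained at k = 2)
  C[2][0] = min over k of (A[2][0] + B[0][0] = -3 + 9 = 6, A[2][1] + B[1][0] = 1 + -4 = -3, A[2][2] + B[2][0] = 7 + 7 = 14) = -3 (attained at k = 1)
  C[2][1] = min over k of (A[2][0] + B[0][1] = -3 + 10 = 7, A[2][1] + B[1][1] = 1 + 9 = 10, A[2][2] + B[2][1] = 7 + 10 = 17) = 7 (attained at k = 0)
  C[2][2] = min over k of (A[2][0] + B[0][2] = -3 + 7 = 4, A[2][1] + B[1][2] = 1 + 9 = 10, A[2][2] + B[2][2] = 7 + -5 = 2) = 2 (attained at k = 2)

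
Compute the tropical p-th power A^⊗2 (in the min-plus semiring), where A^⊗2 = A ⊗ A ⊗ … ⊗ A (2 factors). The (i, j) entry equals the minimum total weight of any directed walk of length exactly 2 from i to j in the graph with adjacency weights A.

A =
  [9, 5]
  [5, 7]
A^⊗2 =
  [10, 12]
  [12, 10]

Each entry (A^⊗2)_ij equals the minimum over all length-2 walks i = v_0 → v_1 → … → v_2 = j of Σ_t A[v_t][v_{t+1}]. For example, for (i, j) = (0, 1) we minimise over 2 possible intermediate vertex sequences; the minimum is 12, attained along the walk 0 → 1 → 1.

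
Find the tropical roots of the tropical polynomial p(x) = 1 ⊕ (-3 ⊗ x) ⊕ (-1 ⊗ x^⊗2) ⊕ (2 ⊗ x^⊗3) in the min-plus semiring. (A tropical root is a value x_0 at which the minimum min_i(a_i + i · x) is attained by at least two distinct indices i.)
Roots: {-3, -2, 4}

Each tropical root is a break point of the lower envelope of the lines y = a_i + i · x (there are 4 lines, with slopes 0, 1, ..., 3). Only the lines that attain the minimum somewhere contribute to roots; other lines are dominated. Here the surviving (envelope) indices are i = 3, i = 2, i = 1, i = 0.
Intersections between consecutive envelope lines give the roots: for adjacent envelope indices i < j the intersection is x = (a_i − a_j) / (j − i). Reading off the sorted break points: {-3, -2, 4}.
Verification: at each break x_0, at least two indices attain the minimum of min_i(a_i + i · x_0).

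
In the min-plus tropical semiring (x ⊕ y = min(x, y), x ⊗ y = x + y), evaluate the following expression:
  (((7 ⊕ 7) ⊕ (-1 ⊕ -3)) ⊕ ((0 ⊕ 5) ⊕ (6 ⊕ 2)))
(((7 ⊕ 7) ⊕ (-1 ⊕ -3)) ⊕ ((0 ⊕ 5) ⊕ (6 ⊕ 2))) = -3

Expand innermost to outermost. Recall ⊕ takes the minimum of its arguments and ⊗ takes their sum. Working out the expression (((7 ⊕ 7) ⊕ (-1 ⊕ -3)) ⊕ ((0 ⊕ 5) ⊕ (6 ⊕ 2))) gives -3.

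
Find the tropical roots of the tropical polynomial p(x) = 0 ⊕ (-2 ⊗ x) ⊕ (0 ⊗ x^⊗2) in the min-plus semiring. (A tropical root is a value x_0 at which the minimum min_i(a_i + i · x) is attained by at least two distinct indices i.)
Roots: {-2, 2}

Each tropical root is a break point of the lower envelope of the lines y = a_i + i · x (there are 3 lines, with slopes 0, 1, ..., 2). Only the lines that attain the minimum somewhere contribute to roots; other lines are dominated. Here the surviving (envelope) indices are i = 2, i = 1, i = 0.
Intersections between consecutive envelope lines give the roots: for adjacent envelope indices i < j the intersection is x = (a_i − a_j) / (j − i). Reading off the sorted break points: {-2, 2}.
Verification: at each break x_0, at least two indices attain the minimum of min_i(a_i + i · x_0).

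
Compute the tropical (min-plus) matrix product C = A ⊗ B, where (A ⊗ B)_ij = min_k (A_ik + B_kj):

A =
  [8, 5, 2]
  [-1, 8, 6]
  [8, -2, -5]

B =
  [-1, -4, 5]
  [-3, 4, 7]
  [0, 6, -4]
A ⊗ B =
  [2, 4, -2]
  [-2, -5, 2]
  [-5, 1, -9]

Apply the min-plus product entry-by-entry:
  C[0][0] = min over k of (A[0][0] + B[0][0] = 8 + -1 = 7, A[0][1] + B[1][0] = 5 + -3 = 2, A[0][2] + B[2][0] = 2 + 0 = 2) = 2 (attained at k = 1)
  C[0][1] = min over k of (A[0][0] + B[0][1] = 8 + -4 = 4, A[0][1] + B[1][1] = 5 + 4 = 9, A[0][2] + B[2][1] = 2 + 6 = 8) = 4 (attained at k = 0)
  C[0][2] = min over k of (A[0][0] + B[0][2] = 8 + 5 = 13, A[0][1] + B[1][2] = 5 + 7 = 12, A[0][2] + B[2][2] = 2 + -4 = -2) = -2 (attained at k = 2)
  C[1][0] = min over k of (A[1][0] + B[0][0] = -1 + -1 = -2, A[1][1] + B[1][0] = 8 + -3 = 5, A[1][2] + B[2][0] = 6 + 0 = 6) = -2 (attained at k = 0)
  C[1][1] = min over k of (A[1][0] + B[0][1] = -1 + -4 = -5, A[1][1] + B[1][1] = 8 + 4 = 12, A[1][2] + B[2][1] = 6 + 6 = 12) = -5 (attained at k = 0)
  C[1][2] = min over k of (A[1][0] + B[0][2] = -1 + 5 = 4, A[1][1] + B[1][2] = 8 + 7 = 15, A[1][2] + B[2][2] = 6 + -4 = 2) = 2 (attained at k = 2)
  C[2][0] = min over k of (A[2][0] + B[0][0] = 8 + -1 = 7, A[2][1] + B[1][0] = -2 + -3 = -5, A[2][2] + B[2][0] = -5 + 0 = -5) = -5 (attained at k = 1)
  C[2][1] = min over k of (A[2][0] + B[0][1] = 8 + -4 = 4, A[2][1] + B[1][1] = -2 + 4 = 2, A[2][2] + B[2][1] = -5 + 6 = 1) = 1 (attained at k = 2)
  C[2][2] = min over k of (A[2][0] + B[0][2] = 8 + 5 = 13, A[2][1] + B[1][2] = -2 + 7 = 5, A[2][2] + B[2][2] = -5 + -4 = -9) = -9 (attained at k = 2)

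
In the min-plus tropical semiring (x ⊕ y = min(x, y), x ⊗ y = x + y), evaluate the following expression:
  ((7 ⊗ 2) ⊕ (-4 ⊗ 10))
((7 ⊗ 2) ⊕ (-4 ⊗ 10)) = 6

Expand innermost to outermost. Recall ⊕ takes the minimum of its arguments and ⊗ takes their sum. Working out the expression ((7 ⊗ 2) ⊕ (-4 ⊗ 10)) gives 6.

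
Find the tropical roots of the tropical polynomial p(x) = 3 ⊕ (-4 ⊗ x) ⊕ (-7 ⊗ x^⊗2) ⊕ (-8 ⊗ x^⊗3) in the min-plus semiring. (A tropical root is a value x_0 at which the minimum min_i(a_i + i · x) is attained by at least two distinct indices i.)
Roots: {1, 3, 7}

Each tropical root is a break point of the lower envelope of the lines y = a_i + i · x (there are 4 lines, with slopes 0, 1, ..., 3). Only the lines that attain the minimum somewhere contribute to roots; other lines are dominated. Here the surviving (envelope) indices are i = 3, i = 2, i = 1, i = 0.
Intersections between consecutive envelope lines give the roots: for adjacent envelope indices i < j the intersection is x = (a_i − a_j) / (j − i). Reading off the sorted break points: {1, 3, 7}.
Verification: at each break x_0, at least two indices attain the minimum of min_i(a_i + i · x_0).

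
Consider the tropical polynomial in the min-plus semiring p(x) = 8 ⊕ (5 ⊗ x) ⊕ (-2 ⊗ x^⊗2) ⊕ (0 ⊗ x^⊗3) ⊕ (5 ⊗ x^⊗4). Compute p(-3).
p(-3) = -9

A tropical monomial a ⊗ x^⊗i evaluates to a + i · x. Evaluating each term at x = -3:
  Term 0 contributes 8 + 0 · -3 = 8
  Term 1 contributes 5 + 1 · -3 = 2
  Term 2 contributes -2 + 2 · -3 = -8
  Term 3 contributes 0 + 3 · -3 = -9
  Term 4 contributes 5 + 4 · -3 = -7
p(-3) = ⊕ of these = min[8, 2, -8, -9, -7] = -9.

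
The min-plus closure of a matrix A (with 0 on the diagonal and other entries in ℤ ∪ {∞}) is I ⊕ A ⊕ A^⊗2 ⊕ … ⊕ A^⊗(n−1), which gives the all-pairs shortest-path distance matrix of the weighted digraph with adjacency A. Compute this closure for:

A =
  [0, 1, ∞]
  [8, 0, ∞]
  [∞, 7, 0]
Closure =
  [0, 1, ∞]
  [8, 0, ∞]
  [15, 7, 0]

This is the Floyd-Warshall all-pairs shortest-path computation. For each intermediate vertex k = 0, 1, …, 2, update dist[i][j] ← min(dist[i][j], dist[i][k] + dist[k][j]). The final matrix gives, for each (i, j), the minimum total weight of any directed path from i to j (possibly empty when i = j).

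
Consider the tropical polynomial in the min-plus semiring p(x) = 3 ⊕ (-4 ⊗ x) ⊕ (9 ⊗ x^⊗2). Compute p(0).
p(0) = -4

A tropical monomial a ⊗ x^⊗i evaluates to a + i · x. Evaluating each term at x = 0:
  Term 0 contributes 3 + 0 · 0 = 3
  Term 1 contributes -4 + 1 · 0 = -4
  Term 2 contributes 9 + 2 · 0 = 9
p(0) = ⊕ of these = min[3, -4, 9] = -4.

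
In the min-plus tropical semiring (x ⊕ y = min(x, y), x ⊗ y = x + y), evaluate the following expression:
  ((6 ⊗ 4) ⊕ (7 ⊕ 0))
((6 ⊗ 4) ⊕ (7 ⊕ 0)) = 0

Expand innermost to outermost. Recall ⊕ takes the minimum of its arguments and ⊗ takes their sum. Working out the expression ((6 ⊗ 4) ⊕ (7 ⊕ 0)) gives 0.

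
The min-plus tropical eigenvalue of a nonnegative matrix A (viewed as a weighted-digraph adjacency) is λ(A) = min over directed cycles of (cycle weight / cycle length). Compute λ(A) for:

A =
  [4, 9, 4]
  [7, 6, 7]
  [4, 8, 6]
λ(A) = 4

Enumerate directed cycles and compute their means (weight / length). Sample:
  cycle 0 → 0: weight = 4, length = 1, mean = 4/1 ≈ 4.000
  cycle 1 → 1: weight = 6, length = 1, mean = 6/1 ≈ 6.000
  cycle 2 → 2: weight = 6, length = 1, mean = 6/1 ≈ 6.000
  cycle 0 → 1 → 0: weight = 16, length = 2, mean = 16/2 ≈ 8.000
  cycle 0 → 2 → 0: weight = 8, length = 2, mean = 8/2 ≈ 4.000
  cycle 1 → 0 → 1: weight = 16, length = 2, mean = 16/2 ≈ 8.000
Minimum mean = 4.000, attained e.g. along the cycle 0 → 0 with weight 4 and length 1. So λ(A) = 4/1 = 4.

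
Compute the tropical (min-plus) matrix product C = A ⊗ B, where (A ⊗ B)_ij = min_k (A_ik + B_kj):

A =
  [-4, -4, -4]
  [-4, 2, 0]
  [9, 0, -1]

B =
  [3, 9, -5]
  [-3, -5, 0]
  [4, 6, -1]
A ⊗ B =
  [-7, -9, -9]
  [-1, -3, -9]
  [-3, -5, -2]

Apply the min-plus product entry-by-entry:
  C[0][0] = min over k of (A[0][0] + B[0][0] = -4 + 3 = -1, A[0][1] + B[1][0] = -4 + -3 = -7, A[0][2] + B[2][0] = -4 + 4 = 0) = -7 (attained at k = 1)
  C[0][1] = min over k of (A[0][0] + B[0][1] = -4 + 9 = 5, A[0][1] + B[1][1] = -4 + -5 = -9, A[0][2] + B[2][1] = -4 + 6 = 2) = -9 (attained at k = 1)
  C[0][2] = min over k of (A[0][0] + B[0][2] = -4 + -5 = -9, A[0][1] + B[1][2] = -4 + 0 = -4, A[0][2] + B[2][2] = -4 + -1 = -5) = -9 (attained at k = 0)
  C[1][0] = min over k of (A[1][0] + B[0][0] = -4 + 3 = -1, A[1][1] + B[1][0] = 2 + -3 = -1, A[1][2] + B[2][0] = 0 + 4 = 4) = -1 (attained at k = 0)
  C[1][1] = min over k of (A[1][0] + B[0][1] = -4 + 9 = 5, A[1][1] + B[1][1] = 2 + -5 = -3, A[1][2] + B[2][1] = 0 + 6 = 6) = -3 (attained at k = 1)
  C[1][2] = min over k of (A[1][0] + B[0][2] = -4 + -5 = -9, A[1][1] + B[1][2] = 2 + 0 = 2, A[1][2] + B[2][2] = 0 + -1 = -1) = -9 (attained at k = 0)
  C[2][0] = min over k of (A[2][0] + B[0][0] = 9 + 3 = 12, A[2][1] + B[1][0] = 0 + -3 = -3, A[2][2] + B[2][0] = -1 + 4 = 3) = -3 (attained at k = 1)
  C[2][1] = min over k of (A[2][0] + B[0][1] = 9 + 9 = 18, A[2][1] + B[1][1] = 0 + -5 = -5, A[2][2] + B[2][1] = -1 + 6 = 5) = -5 (attained at k = 1)
  C[2][2] = min over k of (A[2][0] + B[0][2] = 9 + -5 = 4, A[2][1] + B[1][2] = 0 + 0 = 0, A[2][2] + B[2][2] = -1 + -1 = -2) = -2 (attained at k = 2)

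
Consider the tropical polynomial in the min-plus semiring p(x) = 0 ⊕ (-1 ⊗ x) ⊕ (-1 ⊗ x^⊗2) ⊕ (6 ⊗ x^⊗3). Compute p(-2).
p(-2) = -5

A tropical monomial a ⊗ x^⊗i evaluates to a + i · x. Evaluating each term at x = -2:
  Term 0 contributes 0 + 0 · -2 = 0
  Term 1 contributes -1 + 1 · -2 = -3
  Term 2 contributes -1 + 2 · -2 = -5
  Term 3 contributes 6 + 3 · -2 = 0
p(-2) = ⊕ of these = min[0, -3, -5, 0] = -5.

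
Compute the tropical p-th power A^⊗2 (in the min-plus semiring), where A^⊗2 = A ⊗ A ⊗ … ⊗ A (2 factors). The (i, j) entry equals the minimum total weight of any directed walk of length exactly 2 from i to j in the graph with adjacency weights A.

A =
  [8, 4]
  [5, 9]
A^⊗2 =
  [9, 12]
  [13, 9]

Each entry (A^⊗2)_ij equals the minimum over all length-2 walks i = v_0 → v_1 → … → v_2 = j of Σ_t A[v_t][v_{t+1}]. For example, for (i, j) = (0, 1) we minimise over 2 possible intermediate vertex sequences; the minimum is 12, attained along the walk 0 → 0 → 1.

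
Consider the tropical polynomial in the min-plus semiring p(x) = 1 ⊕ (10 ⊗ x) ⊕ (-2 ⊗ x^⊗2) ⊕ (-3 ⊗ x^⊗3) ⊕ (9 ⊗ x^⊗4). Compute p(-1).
p(-1) = -6

A tropical monomial a ⊗ x^⊗i evaluates to a + i · x. Evaluating each term at x = -1:
  Term 0 contributes 1 + 0 · -1 = 1
  Term 1 contributes 10 + 1 · -1 = 9
  Term 2 contributes -2 + 2 · -1 = -4
  Term 3 contributes -3 + 3 · -1 = -6
  Term 4 contributes 9 + 4 · -1 = 5
p(-1) = ⊕ of these = min[1, 9, -4, -6, 5] = -6.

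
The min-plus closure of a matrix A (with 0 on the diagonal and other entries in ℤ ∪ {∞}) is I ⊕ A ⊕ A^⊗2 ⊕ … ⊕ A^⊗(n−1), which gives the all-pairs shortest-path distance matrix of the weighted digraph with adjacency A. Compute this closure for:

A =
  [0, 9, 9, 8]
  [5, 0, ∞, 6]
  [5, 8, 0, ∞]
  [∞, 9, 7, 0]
Closure =
  [0, 9, 9, 8]
  [5, 0, 13, 6]
  [5, 8, 0, 13]
  [12, 9, 7, 0]

This is the Floyd-Warshall all-pairs shortest-path computation. For each intermediate vertex k = 0, 1, …, 3, update dist[i][j] ← min(dist[i][j], dist[i][k] + dist[k][j]). The final matrix gives, for each (i, j), the minimum total weight of any directed path from i to j (possibly empty when i = j).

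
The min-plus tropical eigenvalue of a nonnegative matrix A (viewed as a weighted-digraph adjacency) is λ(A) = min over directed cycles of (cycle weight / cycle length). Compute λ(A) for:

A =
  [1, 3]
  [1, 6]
λ(A) = 1

Enumerate directed cycles and compute their means (weight / length). Sample:
  cycle 0 → 0: weight = 1, length = 1, mean = 1/1 ≈ 1.000
  cycle 1 → 1: weight = 6, length = 1, mean = 6/1 ≈ 6.000
  cycle 0 → 1 → 0: weight = 4, length = 2, mean = 4/2 ≈ 2.000
  cycle 1 → 0 → 1: weight = 4, length = 2, mean = 4/2 ≈ 2.000
Minimum mean = 1.000, attained e.g. along the cycle 0 → 0 with weight 1 and length 1. So λ(A) = 1/1 = 1.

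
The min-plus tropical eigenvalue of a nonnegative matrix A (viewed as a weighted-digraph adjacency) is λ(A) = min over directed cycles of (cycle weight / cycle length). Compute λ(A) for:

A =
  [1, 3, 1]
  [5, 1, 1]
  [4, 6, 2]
λ(A) = 1

Enumerate directed cycles and compute their means (weight / length). Sample:
  cycle 0 → 0: weight = 1, length = 1, mean = 1/1 ≈ 1.000
  cycle 1 → 1: weight = 1, length = 1, mean = 1/1 ≈ 1.000
  cycle 2 → 2: weight = 2, length = 1, mean = 2/1 ≈ 2.000
  cycle 0 → 1 → 0: weight = 8, length = 2, mean = 8/2 ≈ 4.000
  cycle 0 → 2 → 0: weight = 5, length = 2, mean = 5/2 ≈ 2.500
  cycle 1 → 0 → 1: weight = 8, length = 2, mean = 8/2 ≈ 4.000
Minimum mean = 1.000, attained e.g. along the cycle 0 → 0 with weight 1 and length 1. So λ(A) = 1/1 = 1.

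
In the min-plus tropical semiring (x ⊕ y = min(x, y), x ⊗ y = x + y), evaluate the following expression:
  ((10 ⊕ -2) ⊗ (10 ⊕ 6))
((10 ⊕ -2) ⊗ (10 ⊕ 6)) = 4

Expand innermost to outermost. Recall ⊕ takes the minimum of its arguments and ⊗ takes their sum. Working out the expression ((10 ⊕ -2) ⊗ (10 ⊕ 6)) gives 4.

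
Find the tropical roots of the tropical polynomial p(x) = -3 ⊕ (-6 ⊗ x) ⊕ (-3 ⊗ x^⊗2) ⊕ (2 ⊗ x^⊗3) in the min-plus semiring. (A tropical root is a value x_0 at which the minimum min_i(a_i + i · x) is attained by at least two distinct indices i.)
Roots: {-5, -3, 3}

Each tropical root is a break point of the lower envelope of the lines y = a_i + i · x (there are 4 lines, with slopes 0, 1, ..., 3). Only the lines that attain the minimum somewhere contribute to roots; other lines are dominated. Here the surviving (envelope) indices are i = 3, i = 2, i = 1, i = 0.
Intersections between consecutive envelope lines give the roots: for adjacent envelope indices i < j the intersection is x = (a_i − a_j) / (j − i). Reading off the sorted break points: {-5, -3, 3}.
Verification: at each break x_0, at least two indices attain the minimum of min_i(a_i + i · x_0).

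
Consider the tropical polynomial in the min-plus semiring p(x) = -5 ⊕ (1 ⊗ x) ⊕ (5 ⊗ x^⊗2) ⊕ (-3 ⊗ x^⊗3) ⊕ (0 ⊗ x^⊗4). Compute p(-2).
p(-2) = -9

A tropical monomial a ⊗ x^⊗i evaluates to a + i · x. Evaluating each term at x = -2:
  Term 0 contributes -5 + 0 · -2 = -5
  Term 1 contributes 1 + 1 · -2 = -1
  Term 2 contributes 5 + 2 · -2 = 1
  Term 3 contributes -3 + 3 · -2 = -9
  Term 4 contributes 0 + 4 · -2 = -8
p(-2) = ⊕ of these = min[-5, -1, 1, -9, -8] = -9.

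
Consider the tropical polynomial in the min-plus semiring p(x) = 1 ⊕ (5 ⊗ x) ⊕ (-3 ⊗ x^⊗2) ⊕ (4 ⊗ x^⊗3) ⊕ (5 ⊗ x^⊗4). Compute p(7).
p(7) = 1

A tropical monomial a ⊗ x^⊗i evaluates to a + i · x. Evaluating each term at x = 7:
  Term 0 contributes 1 + 0 · 7 = 1
  Term 1 contributes 5 + 1 · 7 = 12
  Term 2 contributes -3 + 2 · 7 = 11
  Term 3 contributes 4 + 3 · 7 = 25
  Term 4 contributes 5 + 4 · 7 = 33
p(7) = ⊕ of these = min[1, 12, 11, 25, 33] = 1.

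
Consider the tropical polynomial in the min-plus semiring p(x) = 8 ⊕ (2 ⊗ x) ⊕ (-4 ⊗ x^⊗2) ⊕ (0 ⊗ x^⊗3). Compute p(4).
p(4) = 4

A tropical monomial a ⊗ x^⊗i evaluates to a + i · x. Evaluating each term at x = 4:
  Term 0 contributes 8 + 0 · 4 = 8
  Term 1 contributes 2 + 1 · 4 = 6
  Term 2 contributes -4 + 2 · 4 = 4
  Term 3 contributes 0 + 3 · 4 = 12
p(4) = ⊕ of these = min[8, 6, 4, 12] = 4.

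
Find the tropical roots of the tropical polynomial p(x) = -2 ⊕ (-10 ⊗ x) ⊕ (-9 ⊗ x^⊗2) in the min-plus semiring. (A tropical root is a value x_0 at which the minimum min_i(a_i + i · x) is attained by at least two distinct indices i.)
Roots: {-1, 8}

Each tropical root is a break point of the lower envelope of the lines y = a_i + i · x (there are 3 lines, with slopes 0, 1, ..., 2). Only the lines that attain the minimum somewhere contribute to roots; other lines are dominated. Here the surviving (envelope) indices are i = 2, i = 1, i = 0.
Intersections between consecutive envelope lines give the roots: for adjacent envelope indices i < j the intersection is x = (a_i − a_j) / (j − i). Reading off the sorted break points: {-1, 8}.
Verification: at each break x_0, at least two indices attain the minimum of min_i(a_i + i · x_0).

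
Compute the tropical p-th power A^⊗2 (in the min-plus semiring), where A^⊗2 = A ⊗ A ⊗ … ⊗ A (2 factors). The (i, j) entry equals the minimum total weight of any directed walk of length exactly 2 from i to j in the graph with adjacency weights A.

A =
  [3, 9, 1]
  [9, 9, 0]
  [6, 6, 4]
A^⊗2 =
  [6, 7, 4]
  [6, 6, 4]
  [9, 10, 6]

Each entry (A^⊗2)_ij equals the minimum over all length-2 walks i = v_0 → v_1 → … → v_2 = j of Σ_t A[v_t][v_{t+1}]. For example, for (i, j) = (0, 2) we minimise over 3 possible intermediate vertex sequences; the minimum is 4, attained along the walk 0 → 0 → 2.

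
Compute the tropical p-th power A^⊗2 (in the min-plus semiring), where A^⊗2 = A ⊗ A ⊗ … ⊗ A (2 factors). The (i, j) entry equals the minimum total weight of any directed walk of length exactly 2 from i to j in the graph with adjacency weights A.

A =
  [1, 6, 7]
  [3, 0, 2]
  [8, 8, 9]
A^⊗2 =
  [2, 6, 8]
  [3, 0, 2]
  [9, 8, 10]

Each entry (A^⊗2)_ij equals the minimum over all length-2 walks i = v_0 → v_1 → … → v_2 = j of Σ_t A[v_t][v_{t+1}]. For example, for (i, j) = (0, 2) we minimise over 3 possible intermediate vertex sequences; the minimum is 8, attained along the walk 0 → 0 → 2.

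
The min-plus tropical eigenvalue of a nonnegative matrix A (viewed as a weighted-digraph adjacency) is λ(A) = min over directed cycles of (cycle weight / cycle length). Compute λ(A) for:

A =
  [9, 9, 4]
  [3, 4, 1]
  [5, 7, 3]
λ(A) = 3

Enumerate directed cycles and compute their means (weight / length). Sample:
  cycle 0 → 0: weight = 9, length = 1, mean = 9/1 ≈ 9.000
  cycle 1 → 1: weight = 4, length = 1, mean = 4/1 ≈ 4.000
  cycle 2 → 2: weight = 3, length = 1, mean = 3/1 ≈ 3.000
  cycle 0 → 1 → 0: weight = 12, length = 2, mean = 12/2 ≈ 6.000
  cycle 0 → 2 → 0: weight = 9, length = 2, mean = 9/2 ≈ 4.500
  cycle 1 → 0 → 1: weight = 12, length = 2, mean = 12/2 ≈ 6.000
Minimum mean = 3.000, attained e.g. along the cycle 2 → 2 with weight 3 and length 1. So λ(A) = 3/1 = 3.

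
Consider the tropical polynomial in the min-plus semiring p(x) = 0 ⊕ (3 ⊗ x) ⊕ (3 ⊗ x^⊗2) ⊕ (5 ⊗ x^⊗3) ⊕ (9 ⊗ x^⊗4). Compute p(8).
p(8) = 0

A tropical monomial a ⊗ x^⊗i evaluates to a + i · x. Evaluating each term at x = 8:
  Term 0 contributes 0 + 0 · 8 = 0
  Term 1 contributes 3 + 1 · 8 = 11
  Term 2 contributes 3 + 2 · 8 = 19
  Term 3 contributes 5 + 3 · 8 = 29
  Term 4 contributes 9 + 4 · 8 = 41
p(8) = ⊕ of these = min[0, 11, 19, 29, 41] = 0.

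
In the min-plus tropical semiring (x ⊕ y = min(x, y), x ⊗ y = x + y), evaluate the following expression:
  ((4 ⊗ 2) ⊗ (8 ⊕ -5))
((4 ⊗ 2) ⊗ (8 ⊕ -5)) = 1

Expand innermost to outermost. Recall ⊕ takes the minimum of its arguments and ⊗ takes their sum. Working out the expression ((4 ⊗ 2) ⊗ (8 ⊕ -5)) gives 1.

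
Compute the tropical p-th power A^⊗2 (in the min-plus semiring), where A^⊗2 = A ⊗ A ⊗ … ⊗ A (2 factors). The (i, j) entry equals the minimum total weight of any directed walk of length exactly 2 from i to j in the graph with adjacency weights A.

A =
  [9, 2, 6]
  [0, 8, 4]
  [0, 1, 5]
A^⊗2 =
  [2, 7, 6]
  [4, 2, 6]
  [1, 2, 5]

Each entry (A^⊗2)_ij equals the minimum over all length-2 walks i = v_0 → v_1 → … → v_2 = j of Σ_t A[v_t][v_{t+1}]. For example, for (i, j) = (0, 2) we minimise over 3 possible intermediate vertex sequences; the minimum is 6, attained along the walk 0 → 1 → 2.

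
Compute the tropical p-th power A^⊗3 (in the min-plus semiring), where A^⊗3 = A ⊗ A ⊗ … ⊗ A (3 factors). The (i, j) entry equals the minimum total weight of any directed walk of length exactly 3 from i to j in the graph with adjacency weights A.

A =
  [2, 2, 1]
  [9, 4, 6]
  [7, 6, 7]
A^⊗3 =
  [6, 6, 5]
  [13, 12, 12]
  [11, 11, 10]

Each entry (A^⊗3)_ij equals the minimum over all length-3 walks i = v_0 → v_1 → … → v_3 = j of Σ_t A[v_t][v_{t+1}]. For example, for (i, j) = (0, 2) we minimise over 9 possible intermediate vertex sequences; the minimum is 5, attained along the walk 0 → 0 → 0 → 2.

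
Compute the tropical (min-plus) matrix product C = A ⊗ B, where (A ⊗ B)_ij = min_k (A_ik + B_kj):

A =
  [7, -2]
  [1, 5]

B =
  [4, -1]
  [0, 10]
A ⊗ B =
  [-2, 6]
  [5, 0]

Apply the min-plus product entry-by-entry:
  C[0][0] = min over k of (A[0][0] + B[0][0] = 7 + 4 = 11, A[0][1] + B[1][0] = -2 + 0 = -2) = -2 (attained at k = 1)
  C[0][1] = min over k of (A[0][0] + B[0][1] = 7 + -1 = 6, A[0][1] + B[1][1] = -2 + 10 = 8) = 6 (attained at k = 0)
  C[1][0] = min over k of (A[1][0] + B[0][0] = 1 + 4 = 5, A[1][1] + B[1][0] = 5 + 0 = 5) = 5 (attained at k = 0)
  C[1][1] = min over k of (A[1][0] + B[0][1] = 1 + -1 = 0, A[1][1] + B[1][1] = 5 + 10 = 15) = 0 (attained at k = 0)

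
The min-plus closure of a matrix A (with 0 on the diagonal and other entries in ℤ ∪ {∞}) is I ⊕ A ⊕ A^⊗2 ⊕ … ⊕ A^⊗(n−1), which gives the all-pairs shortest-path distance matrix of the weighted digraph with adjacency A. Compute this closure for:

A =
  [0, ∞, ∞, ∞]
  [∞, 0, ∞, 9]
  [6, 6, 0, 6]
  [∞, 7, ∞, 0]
Closure =
  [0, ∞, ∞, ∞]
  [∞, 0, ∞, 9]
  [6, 6, 0, 6]
  [∞, 7, ∞, 0]

This is the Floyd-Warshall all-pairs shortest-path computation. For each intermediate vertex k = 0, 1, …, 3, update dist[i][j] ← min(dist[i][j], dist[i][k] + dist[k][j]). The final matrix gives, for each (i, j), the minimum total weight of any directed path from i to j (possibly empty when i = j).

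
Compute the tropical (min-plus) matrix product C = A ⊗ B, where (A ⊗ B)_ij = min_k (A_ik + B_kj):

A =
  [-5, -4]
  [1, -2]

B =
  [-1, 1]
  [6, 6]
A ⊗ B =
  [-6, -4]
  [0, 2]

Apply the min-plus product entry-by-entry:
  C[0][0] = min over k of (A[0][0] + B[0][0] = -5 + -1 = -6, A[0][1] + B[1][0] = -4 + 6 = 2) = -6 (attained at k = 0)
  C[0][1] = min over k of (A[0][0] + B[0][1] = -5 + 1 = -4, A[0][1] + B[1][1] = -4 + 6 = 2) = -4 (attained at k = 0)
  C[1][0] = min over k of (A[1][0] + B[0][0] = 1 + -1 = 0, A[1][1] + B[1][0] = -2 + 6 = 4) = 0 (attained at k = 0)
  C[1][1] = min over k of (A[1][0] + B[0][1] = 1 + 1 = 2, A[1][1] + B[1][1] = -2 + 6 = 4) = 2 (attained at k = 0)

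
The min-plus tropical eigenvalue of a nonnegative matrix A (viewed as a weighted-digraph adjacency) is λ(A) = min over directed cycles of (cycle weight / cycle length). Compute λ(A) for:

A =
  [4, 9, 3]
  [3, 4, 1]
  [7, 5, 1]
λ(A) = 1

Enumerate directed cycles and compute their means (weight / length). Sample:
  cycle 0 → 0: weight = 4, length = 1, mean = 4/1 ≈ 4.000
  cycle 1 → 1: weight = 4, length = 1, mean = 4/1 ≈ 4.000
  cycle 2 → 2: weight = 1, length = 1, mean = 1/1 ≈ 1.000
  cycle 0 → 1 → 0: weight = 12, length = 2, mean = 12/2 ≈ 6.000
  cycle 0 → 2 → 0: weight = 10, length = 2, mean = 10/2 ≈ 5.000
  cycle 1 → 0 → 1: weight = 12, length = 2, mean = 12/2 ≈ 6.000
Minimum mean = 1.000, attained e.g. along the cycle 2 → 2 with weight 1 and length 1. So λ(A) = 1/1 = 1.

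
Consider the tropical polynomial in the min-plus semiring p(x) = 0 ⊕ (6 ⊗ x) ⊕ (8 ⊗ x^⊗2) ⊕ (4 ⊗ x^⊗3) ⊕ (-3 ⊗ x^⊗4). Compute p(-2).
p(-2) = -11

A tropical monomial a ⊗ x^⊗i evaluates to a + i · x. Evaluating each term at x = -2:
  Term 0 contributes 0 + 0 · -2 = 0
  Term 1 contributes 6 + 1 · -2 = 4
  Term 2 contributes 8 + 2 · -2 = 4
  Term 3 contributes 4 + 3 · -2 = -2
  Term 4 contributes -3 + 4 · -2 = -11
p(-2) = ⊕ of these = min[0, 4, 4, -2, -11] = -11.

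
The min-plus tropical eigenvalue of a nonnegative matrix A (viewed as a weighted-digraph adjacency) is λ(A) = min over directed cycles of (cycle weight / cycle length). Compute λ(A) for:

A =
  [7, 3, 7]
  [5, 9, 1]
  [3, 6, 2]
λ(A) = 2

Enumerate directed cycles and compute their means (weight / length). Sample:
  cycle 0 → 0: weight = 7, length = 1, mean = 7/1 ≈ 7.000
  cycle 1 → 1: weight = 9, length = 1, mean = 9/1 ≈ 9.000
  cycle 2 → 2: weight = 2, length = 1, mean = 2/1 ≈ 2.000
  cycle 0 → 1 → 0: weight = 8, length = 2, mean = 8/2 ≈ 4.000
  cycle 0 → 2 → 0: weight = 10, length = 2, mean = 10/2 ≈ 5.000
  cycle 1 → 0 → 1: weight = 8, length = 2, mean = 8/2 ≈ 4.000
Minimum mean = 2.000, attained e.g. along the cycle 2 → 2 with weight 2 and length 1. So λ(A) = 2/1 = 2.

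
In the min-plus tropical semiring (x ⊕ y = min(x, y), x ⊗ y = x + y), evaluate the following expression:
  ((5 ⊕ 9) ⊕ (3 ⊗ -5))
((5 ⊕ 9) ⊕ (3 ⊗ -5)) = -2

Expand innermost to outermost. Recall ⊕ takes the minimum of its arguments and ⊗ takes their sum. Working out the expression ((5 ⊕ 9) ⊕ (3 ⊗ -5)) gives -2.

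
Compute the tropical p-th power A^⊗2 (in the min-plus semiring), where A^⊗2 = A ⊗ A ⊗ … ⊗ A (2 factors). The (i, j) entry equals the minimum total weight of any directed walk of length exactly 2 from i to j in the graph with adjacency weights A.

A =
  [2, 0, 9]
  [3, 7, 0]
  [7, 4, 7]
A^⊗2 =
  [3, 2, 0]
  [5, 3, 7]
  [7, 7, 4]

Each entry (A^⊗2)_ij equals the minimum over all length-2 walks i = v_0 → v_1 → … → v_2 = j of Σ_t A[v_t][v_{t+1}]. For example, for (i, j) = (0, 2) we minimise over 3 possible intermediate vertex sequences; the minimum is 0, attained along the walk 0 → 1 → 2.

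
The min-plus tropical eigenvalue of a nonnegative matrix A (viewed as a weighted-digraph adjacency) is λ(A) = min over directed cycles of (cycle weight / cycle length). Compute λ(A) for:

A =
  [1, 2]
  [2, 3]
λ(A) = 1

Enumerate directed cycles and compute their means (weight / length). Sample:
  cycle 0 → 0: weight = 1, length = 1, mean = 1/1 ≈ 1.000
  cycle 1 → 1: weight = 3, length = 1, mean = 3/1 ≈ 3.000
  cycle 0 → 1 → 0: weight = 4, length = 2, mean = 4/2 ≈ 2.000
  cycle 1 → 0 → 1: weight = 4, length = 2, mean = 4/2 ≈ 2.000
Minimum mean = 1.000, attained e.g. along the cycle 0 → 0 with weight 1 and length 1. So λ(A) = 1/1 = 1.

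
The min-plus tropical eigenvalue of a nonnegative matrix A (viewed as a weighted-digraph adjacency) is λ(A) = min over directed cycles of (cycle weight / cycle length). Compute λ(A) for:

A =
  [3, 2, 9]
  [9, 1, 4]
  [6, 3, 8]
λ(A) = 1

Enumerate directed cycles and compute their means (weight / length). Sample:
  cycle 0 → 0: weight = 3, length = 1, mean = 3/1 ≈ 3.000
  cycle 1 → 1: weight = 1, length = 1, mean = 1/1 ≈ 1.000
  cycle 2 → 2: weight = 8, length = 1, mean = 8/1 ≈ 8.000
  cycle 0 → 1 → 0: weight = 11, length = 2, mean = 11/2 ≈ 5.500
  cycle 0 → 2 → 0: weight = 15, length = 2, mean = 15/2 ≈ 7.500
  cycle 1 → 0 → 1: weight = 11, length = 2, mean = 11/2 ≈ 5.500
Minimum mean = 1.000, attained e.g. along the cycle 1 → 1 with weight 1 and length 1. So λ(A) = 1/1 = 1.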